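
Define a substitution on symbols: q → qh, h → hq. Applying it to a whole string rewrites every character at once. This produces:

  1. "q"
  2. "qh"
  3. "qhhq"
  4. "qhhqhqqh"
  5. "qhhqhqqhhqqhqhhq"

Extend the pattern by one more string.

qhhqhqqhhqqhqhhqhqqhqhhqqhhqhqqh

Applying the rule to each of the 16 symbols of qhhqhqqhhqqhqhhq gives the pieces qh hq hq qh hq qh qh hq hq qh qh hq qh hq hq qh, which concatenate to the answer.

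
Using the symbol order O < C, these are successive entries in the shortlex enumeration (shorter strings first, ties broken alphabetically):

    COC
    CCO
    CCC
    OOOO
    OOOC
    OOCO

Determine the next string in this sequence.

OOCC

Treat OOCO as a base-2 numeral over the given alphabet and add one, carrying through any trailing C's.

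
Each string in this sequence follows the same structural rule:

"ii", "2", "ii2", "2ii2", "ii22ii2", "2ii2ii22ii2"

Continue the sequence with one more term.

ii22ii22ii2ii22ii2

From term 3 onward, concatenate the second-to-last term with the last: ii·2 = ii2, 2·ii2 = 2ii2, …
The next term joins ii22ii2 and 2ii2ii22ii2.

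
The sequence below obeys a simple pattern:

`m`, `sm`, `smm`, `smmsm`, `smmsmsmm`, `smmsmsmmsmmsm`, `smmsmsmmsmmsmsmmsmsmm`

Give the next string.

smmsmsmmsmmsmsmmsmsmmsmmsmsmmsmmsm

From term 3 onward, concatenate the last term with the second-to-last: sm·m = smm, smm·sm = smmsm, …
The next term joins smmsmsmmsmmsmsmmsmsmm and smmsmsmmsmmsm.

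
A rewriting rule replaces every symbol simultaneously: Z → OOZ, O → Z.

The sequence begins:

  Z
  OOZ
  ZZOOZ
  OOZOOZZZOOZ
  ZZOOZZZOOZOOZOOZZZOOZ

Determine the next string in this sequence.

Applying the rule to each of the 21 symbols of ZZOOZZZOOZOOZOOZZZOOZ gives the pieces OOZ OOZ Z Z OOZ OOZ OOZ Z Z OOZ Z Z OOZ Z Z OOZ OOZ OOZ Z Z OOZ, which concatenate to the answer.

OOZOOZZZOOZOOZOOZZZOOZZZOOZZZOOZOOZOOZZZOOZ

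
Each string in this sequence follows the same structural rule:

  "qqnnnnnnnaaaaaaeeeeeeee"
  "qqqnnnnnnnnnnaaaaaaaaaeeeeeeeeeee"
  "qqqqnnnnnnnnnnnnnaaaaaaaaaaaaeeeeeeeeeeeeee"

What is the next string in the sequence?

Each string has the form q^{n} n^{3n+1} a^{3n} e^{3n+2}, where the shown terms are n = 2, 3, 4.
For the next term, n = 5, so the run lengths are 5, 16, 15, 17.

qqqqqnnnnnnnnnnnnnnnnaaaaaaaaaaaaaaaeeeeeeeeeeeeeeeee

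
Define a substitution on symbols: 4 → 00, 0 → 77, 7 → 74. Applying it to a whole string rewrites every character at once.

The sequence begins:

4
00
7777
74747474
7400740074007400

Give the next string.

φ(7400740074007400) expands symbol-by-symbol to 74 00 77 77 74 00 77 77 74 00 77 77 74 00 77 77; joining the 16 pieces gives the next term.

74007777740077777400777774007777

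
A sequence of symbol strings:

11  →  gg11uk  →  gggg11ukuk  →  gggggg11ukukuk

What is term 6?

gggggggggg11ukukukukuk

Every step adds gg to the front and uk to the end of the previous string.
From gggggg11ukukuk, 2 further steps: gggggg11ukukuk → gggggggg11ukukukuk → (answer).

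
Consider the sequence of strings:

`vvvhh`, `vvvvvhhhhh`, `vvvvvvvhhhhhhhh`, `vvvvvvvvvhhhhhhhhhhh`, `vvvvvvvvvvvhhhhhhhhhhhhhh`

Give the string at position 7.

The n-th term is 2n+1 v's then 3n-1 h's (n = 1, 2, …).
Setting n = 7 gives 15, 20 characters in each block.

vvvvvvvvvvvvvvvhhhhhhhhhhhhhhhhhhhh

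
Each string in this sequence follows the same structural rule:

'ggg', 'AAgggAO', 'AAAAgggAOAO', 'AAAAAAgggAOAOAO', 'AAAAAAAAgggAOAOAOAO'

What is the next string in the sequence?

AAAAAAAAAAgggAOAOAOAOAO

s(k+1) = AA·s(k)·AO, so each term gains AA as a prefix and AO as a suffix.
So the next term is AA·AAAAAAAAgggAOAOAOAO·AO.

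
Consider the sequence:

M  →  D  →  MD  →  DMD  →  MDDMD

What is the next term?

DMDMDDMD

From term 3 onward, concatenate the second-to-last term with the last: M·D = MD, D·MD = DMD, …
The next term joins DMD and MDDMD.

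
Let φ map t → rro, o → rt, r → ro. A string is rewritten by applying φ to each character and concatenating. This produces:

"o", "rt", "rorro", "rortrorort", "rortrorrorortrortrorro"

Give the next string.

Rewriting the 22 symbols of rortrorrorortrortrorro one by one yields ro rt ro rro ro rt ro ro rt ro rt ro rro ro rt ro rro ro rt ro ro rt; concatenated:

rortrorrorortrorortrortrorrorortrorrorortrorort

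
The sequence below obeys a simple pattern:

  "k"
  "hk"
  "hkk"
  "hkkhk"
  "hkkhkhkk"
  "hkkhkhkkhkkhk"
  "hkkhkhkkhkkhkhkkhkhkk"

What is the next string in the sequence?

hkkhkhkkhkkhkhkkhkhkkhkkhkhkkhkkhk

Each term (from the third on) is the previous term followed by the one before it: term 3 = hk·k = hkk.
So term 8 is hkkhkhkkhkkhkhkkhkhkk·hkkhkhkkhkkhk.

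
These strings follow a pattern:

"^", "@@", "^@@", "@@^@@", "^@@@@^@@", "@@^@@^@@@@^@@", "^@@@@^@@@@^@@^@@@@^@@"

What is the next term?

@@^@@^@@@@^@@^@@@@^@@@@^@@^@@@@^@@

This is a Fibonacci-style word recurrence s(k) = s(k−2)·s(k−1): e.g. ^·@@ = ^@@.
Continuing: @@^@@^@@@@^@@ · ^@@@@^@@@@^@@^@@@@^@@ gives term 8.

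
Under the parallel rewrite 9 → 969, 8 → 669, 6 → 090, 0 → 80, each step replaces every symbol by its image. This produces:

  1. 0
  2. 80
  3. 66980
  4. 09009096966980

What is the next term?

Rewriting the 14 symbols of 09009096966980 one by one yields 80 969 80 80 969 80 969 090 969 090 090 969 669 80; concatenated:

8096980809698096909096909009096966980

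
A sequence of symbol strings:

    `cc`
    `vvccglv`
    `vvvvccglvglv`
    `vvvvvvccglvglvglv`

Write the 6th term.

vvvvvvvvvvccglvglvglvglvglv

Every step adds vv to the front and glv to the end of the previous string.
From vvvvvvccglvglvglv, 2 further steps: vvvvvvccglvglvglv → vvvvvvvvccglvglvglvglv → (answer).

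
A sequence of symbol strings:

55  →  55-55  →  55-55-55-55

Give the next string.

55-55-55-55-55-55-55-55

s(k+1) = s(k)·-·s(k) — each term doubles the last with '-' between the halves.
One more doubling of 55-55-55-55 gives the answer.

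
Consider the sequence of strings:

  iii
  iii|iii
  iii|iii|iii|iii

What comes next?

Each string is two copies of the previous one joined by '|'.
Doubling iii|iii|iii|iii with '|' between the halves:

iii|iii|iii|iii|iii|iii|iii|iii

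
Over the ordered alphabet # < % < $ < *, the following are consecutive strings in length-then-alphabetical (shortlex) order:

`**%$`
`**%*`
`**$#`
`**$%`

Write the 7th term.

Stepping forward 3 times from **$%: **$% → **$$ → **$*, then the target.

***#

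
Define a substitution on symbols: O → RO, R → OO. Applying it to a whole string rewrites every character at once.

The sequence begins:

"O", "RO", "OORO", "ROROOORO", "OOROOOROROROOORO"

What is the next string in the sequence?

ROROOOROROROOOROOOROOOROROROOORO

φ(OOROOOROROROOORO) expands symbol-by-symbol to RO RO OO RO RO RO OO RO OO RO OO RO RO RO OO RO; joining the 16 pieces gives the next term.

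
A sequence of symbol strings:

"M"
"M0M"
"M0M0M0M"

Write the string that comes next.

s(k+1) = s(k)·0·s(k) — each term doubles the last with '0' between the halves.
So the next term is two copies of M0M0M0M with '0' between the halves.

M0M0M0M0M0M0M0M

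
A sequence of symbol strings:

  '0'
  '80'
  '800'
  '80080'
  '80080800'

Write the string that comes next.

This is a Fibonacci-style word recurrence s(k) = s(k−1)·s(k−2): e.g. 80·0 = 800.
So term 6 is 80080800·80080.

8008080080080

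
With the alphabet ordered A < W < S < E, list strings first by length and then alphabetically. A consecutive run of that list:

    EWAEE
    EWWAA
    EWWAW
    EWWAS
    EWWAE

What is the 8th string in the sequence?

Advancing 3 positions from EWWAE through EWWAE → EWWWA → EWWWW reaches term 8.

EWWWS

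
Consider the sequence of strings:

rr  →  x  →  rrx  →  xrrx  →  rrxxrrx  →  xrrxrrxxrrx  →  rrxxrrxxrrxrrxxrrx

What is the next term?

This is a Fibonacci-style word recurrence s(k) = s(k−2)·s(k−1): e.g. rr·x = rrx.
So term 8 is xrrxrrxxrrx·rrxxrrxxrrxrrxxrrx.

xrrxrrxxrrxrrxxrrxxrrxrrxxrrx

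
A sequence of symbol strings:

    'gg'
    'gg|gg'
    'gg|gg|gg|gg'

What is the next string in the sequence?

gg|gg|gg|gg|gg|gg|gg|gg

Every step duplicates the string with '|' between the halves.
One more doubling of gg|gg|gg|gg gives the answer.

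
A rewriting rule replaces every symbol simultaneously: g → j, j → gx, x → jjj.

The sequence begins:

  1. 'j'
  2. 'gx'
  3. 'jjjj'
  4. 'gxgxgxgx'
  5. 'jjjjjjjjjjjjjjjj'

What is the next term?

Rewriting the 16 symbols of jjjjjjjjjjjjjjjj one by one yields gx gx gx gx gx gx gx gx gx gx gx gx gx gx gx gx; concatenated:

gxgxgxgxgxgxgxgxgxgxgxgxgxgxgxgx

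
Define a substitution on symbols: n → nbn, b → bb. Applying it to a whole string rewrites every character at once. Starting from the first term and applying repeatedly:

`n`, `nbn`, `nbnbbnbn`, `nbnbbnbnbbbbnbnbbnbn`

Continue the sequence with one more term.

Replace each of the 20 characters of nbnbbnbnbbbbnbnbbnbn in place — nbn bb nbn bb bb nbn bb nbn bb bb bb bb nbn bb nbn bb bb nbn bb nbn — and concatenate.

nbnbbnbnbbbbnbnbbnbnbbbbbbbbnbnbbnbnbbbbnbnbbnbn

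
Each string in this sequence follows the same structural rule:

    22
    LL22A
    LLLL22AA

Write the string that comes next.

s(k+1) = LL·s(k)·A, so each term gains LL as a prefix and A as a suffix.
Applying this once more to LLLL22AA:

LLLLLL22AAA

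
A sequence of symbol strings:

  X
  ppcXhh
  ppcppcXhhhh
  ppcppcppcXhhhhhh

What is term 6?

ppcppcppcppcppcXhhhhhhhhhh

Every step adds ppc to the front and hh to the end of the previous string.
From ppcppcppcXhhhhhh, 2 further steps: ppcppcppcXhhhhhh → ppcppcppcppcXhhhhhhhh → (answer).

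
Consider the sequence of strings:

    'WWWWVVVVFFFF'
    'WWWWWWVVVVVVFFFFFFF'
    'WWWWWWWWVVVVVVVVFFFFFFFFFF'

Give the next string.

The n-th term is 2n+2 W's then 2n+2 V's then 3n+1 F's (n = 1, 2, …).
For the next term, n = 4, so the run lengths are 10, 10, 13.

WWWWWWWWWWVVVVVVVVVVFFFFFFFFFFFFF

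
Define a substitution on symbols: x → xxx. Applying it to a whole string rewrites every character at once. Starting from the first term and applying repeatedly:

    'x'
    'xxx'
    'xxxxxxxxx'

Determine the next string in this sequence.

xxxxxxxxxxxxxxxxxxxxxxxxxxx

Apply φ to xxxxxxxxx symbol by symbol: x→xxx, x→xxx, x→xxx, x→xxx, x→xxx, x→xxx, x→xxx, x→xxx, x→xxx; joined: xxx xxx xxx xxx xxx xxx xxx xxx xxx.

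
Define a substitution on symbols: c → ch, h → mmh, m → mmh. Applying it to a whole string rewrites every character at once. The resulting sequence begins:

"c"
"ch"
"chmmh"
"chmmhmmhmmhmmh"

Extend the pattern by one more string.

Replace each of the 14 characters of chmmhmmhmmhmmh in place — ch mmh mmh mmh mmh mmh mmh mmh mmh mmh mmh mmh mmh mmh — and concatenate.

chmmhmmhmmhmmhmmhmmhmmhmmhmmhmmhmmhmmhmmh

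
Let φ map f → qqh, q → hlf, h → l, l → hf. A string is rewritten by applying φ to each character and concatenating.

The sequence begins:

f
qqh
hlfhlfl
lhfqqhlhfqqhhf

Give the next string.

Rewriting the 14 symbols of lhfqqhlhfqqhhf one by one yields hf l qqh hlf hlf l hf l qqh hlf hlf l l qqh; concatenated:

hflqqhhlfhlflhflqqhhlfhlfllqqh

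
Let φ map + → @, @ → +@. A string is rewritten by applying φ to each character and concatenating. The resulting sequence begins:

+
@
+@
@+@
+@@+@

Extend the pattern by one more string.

Apply φ to +@@+@ symbol by symbol: +→@, @→+@, @→+@, +→@, @→+@; joined: @ +@ +@ @ +@.

@+@+@@+@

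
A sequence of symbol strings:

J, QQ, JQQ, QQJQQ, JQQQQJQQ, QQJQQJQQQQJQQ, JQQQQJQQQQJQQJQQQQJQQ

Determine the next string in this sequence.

From term 3 onward, concatenate the second-to-last term with the last: J·QQ = JQQ, QQ·JQQ = QQJQQ, …
So term 8 is QQJQQJQQQQJQQ·JQQQQJQQQQJQQJQQQQJQQ.

QQJQQJQQQQJQQJQQQQJQQQQJQQJQQQQJQQ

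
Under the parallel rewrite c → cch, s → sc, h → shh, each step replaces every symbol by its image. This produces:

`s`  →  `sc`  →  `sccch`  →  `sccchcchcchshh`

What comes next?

sccchcchcchshhcchcchshhcchcchshhscshhshh

Replace each of the 14 characters of sccchcchcchshh in place — sc cch cch cch shh cch cch shh cch cch shh sc shh shh — and concatenate.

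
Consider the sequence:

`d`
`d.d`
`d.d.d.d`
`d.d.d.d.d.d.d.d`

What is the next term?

Each string is two copies of the previous one joined by '.'.
So the next term is two copies of d.d.d.d.d.d.d.d with '.' between the halves.

d.d.d.d.d.d.d.d.d.d.d.d.d.d.d.d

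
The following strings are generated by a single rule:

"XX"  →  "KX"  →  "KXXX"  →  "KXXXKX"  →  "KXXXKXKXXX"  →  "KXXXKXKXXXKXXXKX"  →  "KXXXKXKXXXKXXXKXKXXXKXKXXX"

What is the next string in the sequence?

From term 3 onward, concatenate the last term with the second-to-last: KX·XX = KXXX, KXXX·KX = KXXXKX, …
So term 8 is KXXXKXKXXXKXXXKXKXXXKXKXXX·KXXXKXKXXXKXXXKX.

KXXXKXKXXXKXXXKXKXXXKXKXXXKXXXKXKXXXKXXXKX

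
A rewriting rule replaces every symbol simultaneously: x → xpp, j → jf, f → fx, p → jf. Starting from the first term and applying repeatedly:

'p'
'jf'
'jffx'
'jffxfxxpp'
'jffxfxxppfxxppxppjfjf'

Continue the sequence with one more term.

Replace each of the 21 characters of jffxfxxppfxxppxppjfjf in place — jf fx fx xpp fx xpp xpp jf jf fx xpp xpp jf jf xpp jf jf jf fx jf fx — and concatenate.

jffxfxxppfxxppxppjfjffxxppxppjfjfxppjfjfjffxjffx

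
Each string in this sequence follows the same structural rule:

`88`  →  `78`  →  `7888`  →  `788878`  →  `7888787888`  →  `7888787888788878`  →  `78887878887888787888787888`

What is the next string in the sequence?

788878788878887878887878887888787888788878

Each term (from the third on) is the previous term followed by the one before it: term 3 = 78·88 = 7888.
The next term joins 78887878887888787888787888 and 7888787888788878.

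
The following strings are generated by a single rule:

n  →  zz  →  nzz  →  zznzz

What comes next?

Each term (from the third on) is the two preceding terms concatenated in order: term 3 = n·zz = nzz.
The next term joins nzz and zznzz.

nzzzznzz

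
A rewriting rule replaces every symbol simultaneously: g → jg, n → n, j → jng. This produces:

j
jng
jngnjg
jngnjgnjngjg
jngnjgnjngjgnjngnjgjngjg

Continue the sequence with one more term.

jngnjgnjngjgnjngnjgjngjgnjngnjgnjngjgjngnjgjngjg

Replace each of the 24 characters of jngnjgnjngjgnjngnjgjngjg in place — jng n jg n jng jg n jng n jg jng jg n jng n jg n jng jg jng n jg jng jg — and concatenate.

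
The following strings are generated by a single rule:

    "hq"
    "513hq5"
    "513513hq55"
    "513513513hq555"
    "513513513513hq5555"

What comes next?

Every step adds 513 to the front and 5 to the end of the previous string.
So the next term is 513·513513513513hq5555·5.

513513513513513hq55555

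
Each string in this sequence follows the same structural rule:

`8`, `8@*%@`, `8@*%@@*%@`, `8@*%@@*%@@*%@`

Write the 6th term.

8@*%@@*%@@*%@@*%@@*%@

The strings grow by a fixed suffix @*%@ each time.
From 8@*%@@*%@@*%@, 2 further steps: 8@*%@@*%@@*%@ → 8@*%@@*%@@*%@@*%@ → (answer).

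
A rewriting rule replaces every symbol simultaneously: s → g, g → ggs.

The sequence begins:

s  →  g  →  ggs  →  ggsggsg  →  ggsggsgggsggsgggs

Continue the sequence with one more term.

ggsggsgggsggsgggsggsggsgggsggsgggsggsggsg

Applying the rule to each of the 17 symbols of ggsggsgggsggsgggs gives the pieces ggs ggs g ggs ggs g ggs ggs ggs g ggs ggs g ggs ggs ggs g, which concatenate to the answer.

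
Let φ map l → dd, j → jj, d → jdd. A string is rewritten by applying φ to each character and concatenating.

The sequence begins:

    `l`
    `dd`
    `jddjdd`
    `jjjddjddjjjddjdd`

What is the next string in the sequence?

jjjjjjjddjddjjjddjddjjjjjjjddjddjjjddjdd

Applying the rule to each of the 16 symbols of jjjddjddjjjddjdd gives the pieces jj jj jj jdd jdd jj jdd jdd jj jj jj jdd jdd jj jdd jdd, which concatenate to the answer.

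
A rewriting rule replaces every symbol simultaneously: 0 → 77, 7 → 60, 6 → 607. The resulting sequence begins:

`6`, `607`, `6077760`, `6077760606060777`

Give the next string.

Rewriting the 16 symbols of 6077760606060777 one by one yields 607 77 60 60 60 607 77 607 77 607 77 607 77 60 60 60; concatenated:

6077760606060777607776077760777606060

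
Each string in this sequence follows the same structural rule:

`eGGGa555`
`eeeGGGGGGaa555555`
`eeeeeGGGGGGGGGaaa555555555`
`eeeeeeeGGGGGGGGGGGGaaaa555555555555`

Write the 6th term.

eeeeeeeeeeeGGGGGGGGGGGGGGGGGGaaaaaa555555555555555555

The n-th term is 2n-1 e's then 3n G's then n a's then 3n 5's (n = 1, 2, …).
For term 6, n = 6, so the run lengths are 11, 18, 6, 18.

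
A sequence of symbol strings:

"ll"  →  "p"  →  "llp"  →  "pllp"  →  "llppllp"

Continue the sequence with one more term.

pllpllppllp

This is a Fibonacci-style word recurrence s(k) = s(k−2)·s(k−1): e.g. ll·p = llp.
Continuing: pllp · llppllp gives term 6.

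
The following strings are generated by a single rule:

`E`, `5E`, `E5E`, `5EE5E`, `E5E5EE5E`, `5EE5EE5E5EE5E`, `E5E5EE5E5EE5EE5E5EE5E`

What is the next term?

From term 3 onward, concatenate the second-to-last term with the last: E·5E = E5E, 5E·E5E = 5EE5E, …
So term 8 is 5EE5EE5E5EE5E·E5E5EE5E5EE5EE5E5EE5E.

5EE5EE5E5EE5EE5E5EE5E5EE5EE5E5EE5E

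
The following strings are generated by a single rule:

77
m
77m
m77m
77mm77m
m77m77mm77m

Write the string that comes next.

Each term (from the third on) is the two preceding terms concatenated in order: term 3 = 77·m = 77m.
The next term joins 77mm77m and m77m77mm77m.

77mm77mm77m77mm77m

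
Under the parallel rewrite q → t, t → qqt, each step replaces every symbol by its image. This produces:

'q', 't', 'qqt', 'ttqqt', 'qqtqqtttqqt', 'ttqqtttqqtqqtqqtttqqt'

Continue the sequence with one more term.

Rewriting the 21 symbols of ttqqtttqqtqqtqqtttqqt one by one yields qqt qqt t t qqt qqt qqt t t qqt t t qqt t t qqt qqt qqt t t qqt; concatenated:

qqtqqtttqqtqqtqqtttqqtttqqtttqqtqqtqqtttqqt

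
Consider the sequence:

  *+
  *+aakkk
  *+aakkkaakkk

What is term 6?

Every step adds aakkk to the end: s(k+1) = s(k)·aakkk.
From *+aakkkaakkk, 3 further steps: *+aakkkaakkk → *+aakkkaakkkaakkk → *+aakkkaakkkaakkkaakkk → (answer).

*+aakkkaakkkaakkkaakkkaakkk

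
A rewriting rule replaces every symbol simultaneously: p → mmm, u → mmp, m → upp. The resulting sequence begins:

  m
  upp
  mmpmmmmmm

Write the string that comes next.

uppuppmmmuppuppuppuppuppupp

Apply φ to mmpmmmmmm symbol by symbol: m→upp, m→upp, p→mmm, m→upp, m→upp, m→upp, m→upp, m→upp, m→upp; joined: upp upp mmm upp upp upp upp upp upp.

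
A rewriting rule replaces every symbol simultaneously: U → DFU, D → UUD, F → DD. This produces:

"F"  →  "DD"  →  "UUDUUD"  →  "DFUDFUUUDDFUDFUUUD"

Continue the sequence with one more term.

Applying the rule to each of the 18 symbols of DFUDFUUUDDFUDFUUUD gives the pieces UUD DD DFU UUD DD DFU DFU DFU UUD UUD DD DFU UUD DD DFU DFU DFU UUD, which concatenate to the answer.

UUDDDDFUUUDDDDFUDFUDFUUUDUUDDDDFUUUDDDDFUDFUDFUUUD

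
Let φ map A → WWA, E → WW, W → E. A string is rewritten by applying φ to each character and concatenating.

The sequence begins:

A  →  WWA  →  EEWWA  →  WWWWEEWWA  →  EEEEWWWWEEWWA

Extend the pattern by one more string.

WWWWWWWWEEEEWWWWEEWWA

Replace each of the 13 characters of EEEEWWWWEEWWA in place — WW WW WW WW E E E E WW WW E E WWA — and concatenate.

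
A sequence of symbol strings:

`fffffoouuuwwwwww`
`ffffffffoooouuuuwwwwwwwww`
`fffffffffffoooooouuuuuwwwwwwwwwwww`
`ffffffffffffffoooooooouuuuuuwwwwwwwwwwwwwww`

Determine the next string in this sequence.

The n-th term is 3n-1 f's then 2n-2 o's then n+1 u's then 3n w's, where the shown terms are n = 2, 3, 4, 5.
For the next term, n = 6, so the run lengths are 17, 10, 7, 18.

fffffffffffffffffoooooooooouuuuuuuwwwwwwwwwwwwwwwwww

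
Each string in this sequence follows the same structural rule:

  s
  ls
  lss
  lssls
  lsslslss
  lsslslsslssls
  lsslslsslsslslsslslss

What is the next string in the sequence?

Each term (from the third on) is the previous term followed by the one before it: term 3 = ls·s = lss.
Continuing: lsslslsslsslslsslslss · lsslslsslssls gives term 8.

lsslslsslsslslsslslsslsslslsslssls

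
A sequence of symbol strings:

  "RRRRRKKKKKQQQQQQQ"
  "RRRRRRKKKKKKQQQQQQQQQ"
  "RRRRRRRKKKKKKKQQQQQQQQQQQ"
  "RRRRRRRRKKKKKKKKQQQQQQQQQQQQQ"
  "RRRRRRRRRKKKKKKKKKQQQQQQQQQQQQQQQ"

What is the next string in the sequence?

Term n consists of n+2 R's, followed by n+2 K's, followed by 2n+1 Q's, where the shown terms are n = 3, 4, 5, 6, 7.
At n = 8 the blocks have lengths 10, 10, 17.

RRRRRRRRRRKKKKKKKKKKQQQQQQQQQQQQQQQQQ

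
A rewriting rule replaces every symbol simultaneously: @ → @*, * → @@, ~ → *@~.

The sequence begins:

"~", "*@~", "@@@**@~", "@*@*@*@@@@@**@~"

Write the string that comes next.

@*@@@*@@@*@@@*@*@*@*@*@@@@@**@~

Replace each of the 15 characters of @*@*@*@@@@@**@~ in place — @* @@ @* @@ @* @@ @* @* @* @* @* @@ @@ @* *@~ — and concatenate.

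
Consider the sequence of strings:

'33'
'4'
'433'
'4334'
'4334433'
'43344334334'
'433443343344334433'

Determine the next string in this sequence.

43344334334433443343344334334

This is a Fibonacci-style word recurrence s(k) = s(k−1)·s(k−2): e.g. 4·33 = 433.
So term 8 is 433443343344334433·43344334334.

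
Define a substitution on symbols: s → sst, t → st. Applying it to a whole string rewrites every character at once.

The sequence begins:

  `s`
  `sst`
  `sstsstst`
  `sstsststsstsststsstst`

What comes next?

sstsststsstsststsststsstsststsstsststsststsstsststsstst

φ(sstsststsstsststsstst) expands symbol-by-symbol to sst sst st sst sst st sst st sst sst st sst sst st sst st sst sst st sst st; joining the 21 pieces gives the next term.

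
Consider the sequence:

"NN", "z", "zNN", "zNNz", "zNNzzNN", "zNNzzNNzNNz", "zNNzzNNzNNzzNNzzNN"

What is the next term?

This is a Fibonacci-style word recurrence s(k) = s(k−1)·s(k−2): e.g. z·NN = zNN.
Continuing: zNNzzNNzNNzzNNzzNN · zNNzzNNzNNz gives term 8.

zNNzzNNzNNzzNNzzNNzNNzzNNzNNz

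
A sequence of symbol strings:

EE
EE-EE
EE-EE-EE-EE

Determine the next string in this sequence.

EE-EE-EE-EE-EE-EE-EE-EE

Every step duplicates the string with '-' between the halves.
One more doubling of EE-EE-EE-EE gives the answer.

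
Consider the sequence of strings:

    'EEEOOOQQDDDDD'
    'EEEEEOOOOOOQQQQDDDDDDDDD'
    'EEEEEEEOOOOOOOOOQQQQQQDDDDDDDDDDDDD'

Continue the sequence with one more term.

EEEEEEEEEOOOOOOOOOOOOQQQQQQQQDDDDDDDDDDDDDDDDD

Reading off run lengths: E runs 3, 5, 7; O runs 3, 6, 9; Q runs 2, 4, 6; D runs 5, 9, 13 — each is linear in n (n = 1, 2, …).
For the next term, n = 4, so the run lengths are 9, 12, 8, 17.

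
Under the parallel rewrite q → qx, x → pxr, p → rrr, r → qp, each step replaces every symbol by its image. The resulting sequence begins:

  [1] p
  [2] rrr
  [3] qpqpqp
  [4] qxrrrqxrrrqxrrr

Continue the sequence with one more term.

Rewriting the 15 symbols of qxrrrqxrrrqxrrr one by one yields qx pxr qp qp qp qx pxr qp qp qp qx pxr qp qp qp; concatenated:

qxpxrqpqpqpqxpxrqpqpqpqxpxrqpqpqp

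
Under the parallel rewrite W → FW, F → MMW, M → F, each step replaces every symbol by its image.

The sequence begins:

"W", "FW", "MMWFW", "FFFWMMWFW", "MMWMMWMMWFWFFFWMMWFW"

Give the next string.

Rewriting the 20 symbols of MMWMMWMMWFWFFFWMMWFW one by one yields F F FW F F FW F F FW MMW FW MMW MMW MMW FW F F FW MMW FW; concatenated:

FFFWFFFWFFFWMMWFWMMWMMWMMWFWFFFWMMWFW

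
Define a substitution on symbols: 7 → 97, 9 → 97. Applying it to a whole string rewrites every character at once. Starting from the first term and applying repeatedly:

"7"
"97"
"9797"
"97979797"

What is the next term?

9797979797979797

Expanding 97979797: 9→97, 7→97, 9→97, 7→97, 9→97, 7→97, 9→97, 7→97. Concatenated: 97 97 97 97 97 97 97 97.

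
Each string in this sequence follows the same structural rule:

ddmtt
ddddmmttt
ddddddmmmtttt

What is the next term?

Reading off run lengths: d runs 2, 4, 6; m runs 1, 2, 3; t runs 2, 3, 4 — each is linear in n (n = 1, 2, …).
For the next term, n = 4, so the run lengths are 8, 4, 5.

ddddddddmmmmttttt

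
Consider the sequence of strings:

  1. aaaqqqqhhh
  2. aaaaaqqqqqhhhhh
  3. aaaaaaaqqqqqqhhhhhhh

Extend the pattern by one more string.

aaaaaaaaaqqqqqqqhhhhhhhhh

Reading off run lengths: a runs 3, 5, 7; q runs 4, 5, 6; h runs 3, 5, 7 — each is linear in n, where the shown terms are n = 2, 3, 4.
Setting n = 5 gives 9, 7, 9 characters in each block.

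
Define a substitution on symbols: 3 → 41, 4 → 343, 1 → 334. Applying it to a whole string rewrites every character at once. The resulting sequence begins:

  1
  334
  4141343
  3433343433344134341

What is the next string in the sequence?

41343414141343413434141413433433344134341343334

φ(3433343433344134341) expands symbol-by-symbol to 41 343 41 41 41 343 41 343 41 41 41 343 343 334 41 343 41 343 334; joining the 19 pieces gives the next term.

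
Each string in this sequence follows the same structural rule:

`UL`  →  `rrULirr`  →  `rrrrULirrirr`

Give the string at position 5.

s(k+1) = rr·s(k)·irr, so each term gains rr as a prefix and irr as a suffix.
From rrrrULirrirr, 2 further steps: rrrrULirrirr → rrrrrrULirrirrirr → (answer).

rrrrrrrrULirrirrirrirr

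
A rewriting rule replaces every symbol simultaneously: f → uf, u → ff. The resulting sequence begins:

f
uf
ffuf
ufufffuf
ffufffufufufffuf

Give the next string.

φ(ffufffufufufffuf) expands symbol-by-symbol to uf uf ff uf uf uf ff uf ff uf ff uf uf uf ff uf; joining the 16 pieces gives the next term.

ufufffufufufffufffufffufufufffuf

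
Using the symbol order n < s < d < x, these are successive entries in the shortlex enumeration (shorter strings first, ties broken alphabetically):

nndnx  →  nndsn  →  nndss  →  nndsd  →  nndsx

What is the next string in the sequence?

Treat nndsx as a base-4 numeral over the given alphabet and add one, carrying through any trailing x's.

nnddn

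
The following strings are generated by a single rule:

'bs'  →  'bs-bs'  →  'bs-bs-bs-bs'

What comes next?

Every step duplicates the string with '-' between the halves.
Doubling bs-bs-bs-bs with '-' between the halves:

bs-bs-bs-bs-bs-bs-bs-bs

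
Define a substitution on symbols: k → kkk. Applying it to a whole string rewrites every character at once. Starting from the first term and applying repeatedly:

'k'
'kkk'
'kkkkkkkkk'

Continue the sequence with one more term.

Apply φ to kkkkkkkkk symbol by symbol: k→kkk, k→kkk, k→kkk, k→kkk, k→kkk, k→kkk, k→kkk, k→kkk, k→kkk; joined: kkk kkk kkk kkk kkk kkk kkk kkk kkk.

kkkkkkkkkkkkkkkkkkkkkkkkkkk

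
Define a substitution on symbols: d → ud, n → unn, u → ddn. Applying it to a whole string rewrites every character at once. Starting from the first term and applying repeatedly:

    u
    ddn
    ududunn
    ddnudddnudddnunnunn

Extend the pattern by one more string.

Replace each of the 19 characters of ddnudddnudddnunnunn in place — ud ud unn ddn ud ud ud unn ddn ud ud ud unn ddn unn unn ddn unn unn — and concatenate.

ududunnddnudududunnddnudududunnddnunnunnddnunnunn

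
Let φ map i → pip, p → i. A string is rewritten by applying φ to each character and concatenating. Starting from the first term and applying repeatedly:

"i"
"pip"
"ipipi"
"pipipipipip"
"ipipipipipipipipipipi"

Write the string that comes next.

φ(ipipipipipipipipipipi) expands symbol-by-symbol to pip i pip i pip i pip i pip i pip i pip i pip i pip i pip i pip; joining the 21 pieces gives the next term.

pipipipipipipipipipipipipipipipipipipipipip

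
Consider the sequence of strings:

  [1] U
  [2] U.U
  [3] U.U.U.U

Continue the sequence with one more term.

U.U.U.U.U.U.U.U

Every step duplicates the string with '.' between the halves.
So the next term is two copies of U.U.U.U with '.' between the halves.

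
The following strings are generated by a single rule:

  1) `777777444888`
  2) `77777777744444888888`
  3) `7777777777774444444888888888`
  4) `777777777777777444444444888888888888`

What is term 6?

Reading off run lengths: 7 runs 6, 9, 12, 15; 4 runs 3, 5, 7, 9; 8 runs 3, 6, 9, 12 — each is linear in n (n = 1, 2, …).
For term 6, n = 6, so the run lengths are 21, 13, 18.

7777777777777777777774444444444444888888888888888888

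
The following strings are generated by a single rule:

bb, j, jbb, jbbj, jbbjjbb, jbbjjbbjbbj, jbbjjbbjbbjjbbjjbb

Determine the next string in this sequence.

jbbjjbbjbbjjbbjjbbjbbjjbbjbbj

This is a Fibonacci-style word recurrence s(k) = s(k−1)·s(k−2): e.g. j·bb = jbb.
So term 8 is jbbjjbbjbbjjbbjjbb·jbbjjbbjbbj.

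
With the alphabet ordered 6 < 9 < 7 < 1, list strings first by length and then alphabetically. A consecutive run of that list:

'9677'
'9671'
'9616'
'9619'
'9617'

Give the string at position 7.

9966

Advancing 2 positions from 9617 through 9617 → 9611 reaches term 7.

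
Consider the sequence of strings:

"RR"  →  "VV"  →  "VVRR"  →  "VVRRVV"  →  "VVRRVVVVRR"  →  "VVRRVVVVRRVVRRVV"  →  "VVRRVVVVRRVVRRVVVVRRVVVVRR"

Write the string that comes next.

From term 3 onward, concatenate the last term with the second-to-last: VV·RR = VVRR, VVRR·VV = VVRRVV, …
Continuing: VVRRVVVVRRVVRRVVVVRRVVVVRR · VVRRVVVVRRVVRRVV gives term 8.

VVRRVVVVRRVVRRVVVVRRVVVVRRVVRRVVVVRRVVRRVV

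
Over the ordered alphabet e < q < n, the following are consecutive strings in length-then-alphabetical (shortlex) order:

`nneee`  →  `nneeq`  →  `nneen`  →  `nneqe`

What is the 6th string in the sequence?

Stepping forward 2 times from nneqe: nneqe → nneqq, then the target.

nneqn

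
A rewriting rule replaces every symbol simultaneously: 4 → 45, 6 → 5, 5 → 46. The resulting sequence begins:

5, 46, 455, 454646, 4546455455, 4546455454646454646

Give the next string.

Rewriting the 19 symbols of 4546455454646454646 one by one yields 45 46 45 5 45 46 46 45 46 45 5 45 5 45 46 45 5 45 5; concatenated:

454645545464645464554554546455455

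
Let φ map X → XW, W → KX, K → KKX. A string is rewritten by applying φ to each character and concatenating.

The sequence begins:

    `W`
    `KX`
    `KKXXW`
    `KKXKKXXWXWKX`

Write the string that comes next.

Apply φ to KKXKKXXWXWKX symbol by symbol: K→KKX, K→KKX, X→XW, K→KKX, K→KKX, X→XW, X→XW, W→KX, X→XW, W→KX, K→KKX, X→XW; joined: KKX KKX XW KKX KKX XW XW KX XW KX KKX XW.

KKXKKXXWKKXKKXXWXWKXXWKXKKXXW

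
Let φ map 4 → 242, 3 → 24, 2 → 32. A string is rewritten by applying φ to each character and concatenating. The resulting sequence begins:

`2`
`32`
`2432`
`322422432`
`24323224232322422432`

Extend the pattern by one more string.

φ(24323224232322422432) expands symbol-by-symbol to 32 242 24 32 24 32 32 242 32 24 32 24 32 32 242 32 32 242 24 32; joining the 20 pieces gives the next term.

32242243224323224232243224323224232322422432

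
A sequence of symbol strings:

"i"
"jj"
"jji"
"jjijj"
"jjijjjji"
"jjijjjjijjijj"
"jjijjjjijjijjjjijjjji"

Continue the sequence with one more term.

Each term (from the third on) is the previous term followed by the one before it: term 3 = jj·i = jji.
The next term joins jjijjjjijjijjjjijjjji and jjijjjjijjijj.

jjijjjjijjijjjjijjjjijjijjjjijjijj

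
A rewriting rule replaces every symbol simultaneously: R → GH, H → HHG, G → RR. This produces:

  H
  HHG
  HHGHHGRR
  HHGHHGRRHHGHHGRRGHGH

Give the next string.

HHGHHGRRHHGHHGRRGHGHHHGHHGRRHHGHHGRRGHGHRRHHGRRHHG

Replace each of the 20 characters of HHGHHGRRHHGHHGRRGHGH in place — HHG HHG RR HHG HHG RR GH GH HHG HHG RR HHG HHG RR GH GH RR HHG RR HHG — and concatenate.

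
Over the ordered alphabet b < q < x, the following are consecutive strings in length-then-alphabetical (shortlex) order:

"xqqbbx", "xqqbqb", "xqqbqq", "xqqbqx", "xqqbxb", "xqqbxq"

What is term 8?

xqqqbb

Advancing 2 positions from xqqbxq through xqqbxq → xqqbxx reaches term 8.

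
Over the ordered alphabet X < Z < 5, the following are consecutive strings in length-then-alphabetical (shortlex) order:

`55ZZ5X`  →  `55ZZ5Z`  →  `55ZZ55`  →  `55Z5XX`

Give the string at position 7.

55Z5ZX

Advancing 3 positions from 55Z5XX through 55Z5XX → 55Z5XZ → 55Z5X5 reaches term 7.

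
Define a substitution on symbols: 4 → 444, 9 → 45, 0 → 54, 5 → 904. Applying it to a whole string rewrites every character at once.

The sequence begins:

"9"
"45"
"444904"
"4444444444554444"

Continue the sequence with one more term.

Rewriting the 16 symbols of 4444444444554444 one by one yields 444 444 444 444 444 444 444 444 444 444 904 904 444 444 444 444; concatenated:

444444444444444444444444444444904904444444444444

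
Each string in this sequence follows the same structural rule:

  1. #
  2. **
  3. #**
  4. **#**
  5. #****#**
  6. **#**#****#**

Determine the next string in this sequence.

#****#****#**#****#**

From term 3 onward, concatenate the second-to-last term with the last: #·** = #**, **·#** = **#**, …
Continuing: #****#** · **#**#****#** gives term 7.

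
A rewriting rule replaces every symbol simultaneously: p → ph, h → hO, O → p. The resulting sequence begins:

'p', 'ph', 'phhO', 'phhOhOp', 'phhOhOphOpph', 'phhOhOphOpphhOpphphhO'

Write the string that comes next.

phhOhOphOpphhOpphphhOhOpphphhOphhOhOp

Replace each of the 21 characters of phhOhOphOpphhOpphphhO in place — ph hO hO p hO p ph hO p ph ph hO hO p ph ph hO ph hO hO p — and concatenate.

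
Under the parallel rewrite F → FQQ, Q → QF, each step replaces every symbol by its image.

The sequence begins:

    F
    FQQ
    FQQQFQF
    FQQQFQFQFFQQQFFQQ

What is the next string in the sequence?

FQQQFQFQFFQQQFFQQQFFQQFQQQFQFQFFQQFQQQFQF

Replace each of the 17 characters of FQQQFQFQFFQQQFFQQ in place — FQQ QF QF QF FQQ QF FQQ QF FQQ FQQ QF QF QF FQQ FQQ QF QF — and concatenate.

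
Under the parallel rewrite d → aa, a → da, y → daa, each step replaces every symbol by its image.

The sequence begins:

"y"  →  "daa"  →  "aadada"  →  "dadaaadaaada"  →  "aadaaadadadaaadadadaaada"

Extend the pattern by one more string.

Rewriting the 24 symbols of aadaaadadadaaadadadaaada one by one yields da da aa da da da aa da aa da aa da da da aa da aa da aa da da da aa da; concatenated:

dadaaadadadaaadaaadaaadadadaaadaaadaaadadadaaada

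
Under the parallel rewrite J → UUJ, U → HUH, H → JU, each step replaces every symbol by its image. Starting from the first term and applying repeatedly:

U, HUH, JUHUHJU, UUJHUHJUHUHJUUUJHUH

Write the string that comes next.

HUHHUHUUJJUHUHJUUUJHUHJUHUHJUUUJHUHHUHHUHUUJJUHUHJU

φ(UUJHUHJUHUHJUUUJHUH) expands symbol-by-symbol to HUH HUH UUJ JU HUH JU UUJ HUH JU HUH JU UUJ HUH HUH HUH UUJ JU HUH JU; joining the 19 pieces gives the next term.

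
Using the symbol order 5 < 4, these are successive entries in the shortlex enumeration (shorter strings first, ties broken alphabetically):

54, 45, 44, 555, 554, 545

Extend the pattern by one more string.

Find the rightmost character of 545 below 4, bump it to the next letter, and reset everything to its right to 5.

544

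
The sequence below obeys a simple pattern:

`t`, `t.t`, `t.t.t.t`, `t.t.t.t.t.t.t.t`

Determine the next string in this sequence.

Each string is two copies of the previous one joined by '.'.
One more doubling of t.t.t.t.t.t.t.t gives the answer.

t.t.t.t.t.t.t.t.t.t.t.t.t.t.t.t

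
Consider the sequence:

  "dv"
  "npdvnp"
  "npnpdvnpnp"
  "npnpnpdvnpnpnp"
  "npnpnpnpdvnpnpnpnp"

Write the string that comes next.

npnpnpnpnpdvnpnpnpnpnp

s(k+1) = np·s(k)·np, so each term gains np as a prefix and np as a suffix.
One more step from npnpnpnpdvnpnpnpnp gives the answer.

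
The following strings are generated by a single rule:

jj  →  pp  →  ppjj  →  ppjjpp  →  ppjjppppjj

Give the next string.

ppjjppppjjppjjpp

Each term (from the third on) is the previous term followed by the one before it: term 3 = pp·jj = ppjj.
Continuing: ppjjppppjj · ppjjpp gives term 6.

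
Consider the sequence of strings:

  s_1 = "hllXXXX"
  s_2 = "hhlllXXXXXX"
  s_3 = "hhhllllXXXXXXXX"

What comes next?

The n-th term is n-1 h's then n l's then 2n X's, where the shown terms are n = 2, 3, 4.
For the next term, n = 5, so the run lengths are 4, 5, 10.

hhhhlllllXXXXXXXXXX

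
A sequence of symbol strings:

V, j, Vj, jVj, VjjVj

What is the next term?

Each term (from the third on) is the two preceding terms concatenated in order: term 3 = V·j = Vj.
So term 6 is jVj·VjjVj.

jVjVjjVj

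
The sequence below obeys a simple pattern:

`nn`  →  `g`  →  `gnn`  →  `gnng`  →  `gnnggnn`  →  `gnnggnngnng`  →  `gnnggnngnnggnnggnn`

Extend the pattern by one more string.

From term 3 onward, concatenate the last term with the second-to-last: g·nn = gnn, gnn·g = gnng, …
Continuing: gnnggnngnnggnnggnn · gnnggnngnng gives term 8.

gnnggnngnnggnnggnngnnggnngnng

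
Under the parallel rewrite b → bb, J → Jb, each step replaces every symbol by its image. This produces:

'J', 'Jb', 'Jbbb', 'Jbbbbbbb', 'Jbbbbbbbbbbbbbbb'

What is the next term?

Rewriting the 16 symbols of Jbbbbbbbbbbbbbbb one by one yields Jb bb bb bb bb bb bb bb bb bb bb bb bb bb bb bb; concatenated:

Jbbbbbbbbbbbbbbbbbbbbbbbbbbbbbbb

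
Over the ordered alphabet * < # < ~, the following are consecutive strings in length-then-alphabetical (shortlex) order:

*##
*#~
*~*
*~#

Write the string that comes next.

*~~

The successor of *~# increments the rightmost position that isn't already ~ and resets every position after it to *.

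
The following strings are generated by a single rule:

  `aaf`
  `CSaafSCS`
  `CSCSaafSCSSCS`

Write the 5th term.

s(k+1) = CS·s(k)·SCS, so each term gains CS as a prefix and SCS as a suffix.
From CSCSaafSCSSCS, 2 further steps: CSCSaafSCSSCS → CSCSCSaafSCSSCSSCS → (answer).

CSCSCSCSaafSCSSCSSCSSCS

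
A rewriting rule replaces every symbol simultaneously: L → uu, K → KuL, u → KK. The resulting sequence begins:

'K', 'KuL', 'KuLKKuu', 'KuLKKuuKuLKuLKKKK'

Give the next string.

Applying the rule to each of the 17 symbols of KuLKKuuKuLKuLKKKK gives the pieces KuL KK uu KuL KuL KK KK KuL KK uu KuL KK uu KuL KuL KuL KuL, which concatenate to the answer.

KuLKKuuKuLKuLKKKKKuLKKuuKuLKKuuKuLKuLKuLKuL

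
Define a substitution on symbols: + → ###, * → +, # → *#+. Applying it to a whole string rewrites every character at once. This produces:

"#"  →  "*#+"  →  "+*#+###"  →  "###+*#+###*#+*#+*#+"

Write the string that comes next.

Rewriting the 19 symbols of ###+*#+###*#+*#+*#+ one by one yields *#+ *#+ *#+ ### + *#+ ### *#+ *#+ *#+ + *#+ ### + *#+ ### + *#+ ###; concatenated:

*#+*#+*#+###+*#+###*#+*#+*#++*#+###+*#+###+*#+###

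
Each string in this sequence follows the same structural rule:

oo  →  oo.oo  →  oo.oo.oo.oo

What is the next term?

Every step duplicates the string with '.' between the halves.
Doubling oo.oo.oo.oo with '.' between the halves:

oo.oo.oo.oo.oo.oo.oo.oo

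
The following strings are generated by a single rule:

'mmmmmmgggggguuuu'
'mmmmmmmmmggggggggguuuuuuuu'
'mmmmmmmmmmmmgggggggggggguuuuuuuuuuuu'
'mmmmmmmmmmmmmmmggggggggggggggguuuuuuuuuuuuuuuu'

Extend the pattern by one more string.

Each string has the form m^{3n+3} g^{3n+3} u^{4n} (n = 1, 2, …).
At n = 5 the blocks have lengths 18, 18, 20.

mmmmmmmmmmmmmmmmmmgggggggggggggggggguuuuuuuuuuuuuuuuuuuu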